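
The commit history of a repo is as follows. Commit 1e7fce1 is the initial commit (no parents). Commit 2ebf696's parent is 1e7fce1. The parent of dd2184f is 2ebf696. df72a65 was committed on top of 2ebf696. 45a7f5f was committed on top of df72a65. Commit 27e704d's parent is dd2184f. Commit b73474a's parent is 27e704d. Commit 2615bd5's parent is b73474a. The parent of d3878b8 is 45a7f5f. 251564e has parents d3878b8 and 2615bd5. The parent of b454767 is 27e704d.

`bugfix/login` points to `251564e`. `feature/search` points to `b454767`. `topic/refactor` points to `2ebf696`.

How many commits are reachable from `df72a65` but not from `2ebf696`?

1

Reachable from df72a65: {1e7fce1, 2ebf696, df72a65}.
Reachable from 2ebf696: {1e7fce1, 2ebf696}.
In df72a65's history but not 2ebf696's: {df72a65} — 1 commit.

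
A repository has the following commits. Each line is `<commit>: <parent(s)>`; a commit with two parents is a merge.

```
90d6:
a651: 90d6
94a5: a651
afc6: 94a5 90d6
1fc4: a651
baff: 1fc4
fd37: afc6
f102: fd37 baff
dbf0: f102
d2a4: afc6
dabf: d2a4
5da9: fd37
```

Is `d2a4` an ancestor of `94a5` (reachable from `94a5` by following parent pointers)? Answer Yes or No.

No

Ancestors of 94a5: {90d6, 94a5, a651}.
d2a4 is not in that set, so it is not an ancestor of 94a5.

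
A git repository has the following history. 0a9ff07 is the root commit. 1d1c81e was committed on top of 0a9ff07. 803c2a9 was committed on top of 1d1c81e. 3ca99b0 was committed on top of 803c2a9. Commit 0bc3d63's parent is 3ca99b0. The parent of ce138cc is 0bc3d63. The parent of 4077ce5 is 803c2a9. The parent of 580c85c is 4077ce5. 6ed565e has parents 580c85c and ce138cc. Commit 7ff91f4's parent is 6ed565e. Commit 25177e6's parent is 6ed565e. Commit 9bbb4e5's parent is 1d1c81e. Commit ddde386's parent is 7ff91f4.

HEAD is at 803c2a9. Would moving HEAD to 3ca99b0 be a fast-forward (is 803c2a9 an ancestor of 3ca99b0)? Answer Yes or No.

Yes

A fast-forward from 803c2a9 to 3ca99b0 is possible iff 803c2a9 is an ancestor of 3ca99b0.
Ancestors of 3ca99b0: {0a9ff07, 1d1c81e, 3ca99b0, 803c2a9}.
803c2a9 is among them, so fast-forward is possible.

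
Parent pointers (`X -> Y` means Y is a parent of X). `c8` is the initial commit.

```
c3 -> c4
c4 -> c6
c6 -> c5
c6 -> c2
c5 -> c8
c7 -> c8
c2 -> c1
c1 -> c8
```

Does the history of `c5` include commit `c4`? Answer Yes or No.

Ancestors of c5: {c5, c8}.
c4 is not in that set, so it is not an ancestor of c5.

No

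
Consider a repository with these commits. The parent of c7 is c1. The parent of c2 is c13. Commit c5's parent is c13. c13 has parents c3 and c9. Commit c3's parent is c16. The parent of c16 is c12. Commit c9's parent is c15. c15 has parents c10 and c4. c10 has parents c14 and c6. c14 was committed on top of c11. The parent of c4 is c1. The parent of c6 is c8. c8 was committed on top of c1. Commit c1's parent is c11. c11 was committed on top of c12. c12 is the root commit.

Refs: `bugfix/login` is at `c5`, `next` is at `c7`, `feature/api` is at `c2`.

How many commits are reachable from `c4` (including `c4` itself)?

4

Walking parent pointers from c4: reachable set = {c1, c11, c12, c4}.
That is 4 commits.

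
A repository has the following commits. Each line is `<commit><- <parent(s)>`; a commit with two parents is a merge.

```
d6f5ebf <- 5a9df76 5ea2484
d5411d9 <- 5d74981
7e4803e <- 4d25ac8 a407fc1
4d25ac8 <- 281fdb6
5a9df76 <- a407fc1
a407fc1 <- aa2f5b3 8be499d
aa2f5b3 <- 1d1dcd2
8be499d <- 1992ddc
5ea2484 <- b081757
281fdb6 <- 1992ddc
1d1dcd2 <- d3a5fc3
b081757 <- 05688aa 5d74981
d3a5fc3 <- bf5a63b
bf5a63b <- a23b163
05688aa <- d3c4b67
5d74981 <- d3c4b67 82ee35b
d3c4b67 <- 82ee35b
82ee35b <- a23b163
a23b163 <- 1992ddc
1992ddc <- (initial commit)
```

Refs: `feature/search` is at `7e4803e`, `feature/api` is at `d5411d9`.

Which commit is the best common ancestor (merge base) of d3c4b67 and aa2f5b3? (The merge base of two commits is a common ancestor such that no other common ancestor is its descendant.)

Ancestors of d3c4b67: {1992ddc, 82ee35b, a23b163, d3c4b67}.
Ancestors of aa2f5b3: {1992ddc, 1d1dcd2, a23b163, aa2f5b3, bf5a63b, d3a5fc3}.
Common ancestors: {1992ddc, a23b163}.
Among these, a23b163 is not an ancestor of any other common ancestor — it is the merge base.

a23b163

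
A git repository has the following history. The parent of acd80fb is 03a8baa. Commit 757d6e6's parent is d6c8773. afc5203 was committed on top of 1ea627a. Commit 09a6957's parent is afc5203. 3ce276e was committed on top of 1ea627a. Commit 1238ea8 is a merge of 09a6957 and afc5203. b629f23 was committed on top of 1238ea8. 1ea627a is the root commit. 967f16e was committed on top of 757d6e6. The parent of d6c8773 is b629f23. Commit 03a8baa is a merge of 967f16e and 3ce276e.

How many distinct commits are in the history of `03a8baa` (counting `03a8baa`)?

Walking parent pointers from 03a8baa: reachable set = {03a8baa, 09a6957, 1238ea8, 1ea627a, 3ce276e, 757d6e6, 967f16e, afc5203, b629f23, d6c8773}.
That is 10 commits.

10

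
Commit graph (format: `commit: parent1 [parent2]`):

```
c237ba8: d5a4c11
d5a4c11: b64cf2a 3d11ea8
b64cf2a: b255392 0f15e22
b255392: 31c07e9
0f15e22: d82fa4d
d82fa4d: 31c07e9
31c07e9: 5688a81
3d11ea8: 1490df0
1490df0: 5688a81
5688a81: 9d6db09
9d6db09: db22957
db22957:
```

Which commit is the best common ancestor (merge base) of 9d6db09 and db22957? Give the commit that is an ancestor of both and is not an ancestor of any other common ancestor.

db22957

Ancestors of 9d6db09: {9d6db09, db22957}.
Ancestors of db22957: {db22957}.
Common ancestors: {db22957}.
The only common ancestor is db22957, so it is the merge base.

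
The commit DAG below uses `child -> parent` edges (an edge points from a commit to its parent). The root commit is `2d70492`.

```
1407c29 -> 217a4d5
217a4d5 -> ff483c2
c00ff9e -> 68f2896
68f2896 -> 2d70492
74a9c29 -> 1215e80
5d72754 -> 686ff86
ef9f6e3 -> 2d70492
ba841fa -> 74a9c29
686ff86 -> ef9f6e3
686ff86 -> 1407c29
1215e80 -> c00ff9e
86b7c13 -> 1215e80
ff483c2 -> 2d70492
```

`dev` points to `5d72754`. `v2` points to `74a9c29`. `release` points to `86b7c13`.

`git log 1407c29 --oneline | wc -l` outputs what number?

4

Walking parent pointers from 1407c29: reachable set = {1407c29, 217a4d5, 2d70492, ff483c2}.
That is 4 commits.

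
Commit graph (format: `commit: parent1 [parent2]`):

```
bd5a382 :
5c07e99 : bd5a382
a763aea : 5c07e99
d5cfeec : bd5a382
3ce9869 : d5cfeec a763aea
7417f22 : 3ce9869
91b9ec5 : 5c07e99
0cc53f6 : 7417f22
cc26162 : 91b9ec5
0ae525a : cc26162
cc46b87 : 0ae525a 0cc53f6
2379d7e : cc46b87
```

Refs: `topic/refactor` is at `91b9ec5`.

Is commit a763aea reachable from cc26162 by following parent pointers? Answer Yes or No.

Ancestors of cc26162: {5c07e99, 91b9ec5, bd5a382, cc26162}.
a763aea is not in that set, so it is not an ancestor of cc26162.

No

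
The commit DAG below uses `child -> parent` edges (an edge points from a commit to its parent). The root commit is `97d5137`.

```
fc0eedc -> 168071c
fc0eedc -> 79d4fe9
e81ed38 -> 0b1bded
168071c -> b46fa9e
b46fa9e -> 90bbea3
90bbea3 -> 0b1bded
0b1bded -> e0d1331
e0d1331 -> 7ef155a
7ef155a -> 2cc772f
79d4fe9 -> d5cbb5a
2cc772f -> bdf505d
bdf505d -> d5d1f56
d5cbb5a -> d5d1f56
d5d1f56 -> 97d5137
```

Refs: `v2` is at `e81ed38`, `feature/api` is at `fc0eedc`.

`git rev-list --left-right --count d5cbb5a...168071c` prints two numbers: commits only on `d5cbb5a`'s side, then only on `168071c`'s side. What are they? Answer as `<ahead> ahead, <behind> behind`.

Reachable from d5cbb5a: {97d5137, d5cbb5a, d5d1f56}.
Reachable from 168071c: {0b1bded, 168071c, 2cc772f, 7ef155a, 90bbea3, 97d5137, b46fa9e, bdf505d, d5d1f56, e0d1331}.
Only in d5cbb5a's history (ahead): {d5cbb5a} — 1.
Only in 168071c's history (behind): {0b1bded, 168071c, 2cc772f, 7ef155a, 90bbea3, b46fa9e, bdf505d, e0d1331} — 8.

1 ahead, 8 behind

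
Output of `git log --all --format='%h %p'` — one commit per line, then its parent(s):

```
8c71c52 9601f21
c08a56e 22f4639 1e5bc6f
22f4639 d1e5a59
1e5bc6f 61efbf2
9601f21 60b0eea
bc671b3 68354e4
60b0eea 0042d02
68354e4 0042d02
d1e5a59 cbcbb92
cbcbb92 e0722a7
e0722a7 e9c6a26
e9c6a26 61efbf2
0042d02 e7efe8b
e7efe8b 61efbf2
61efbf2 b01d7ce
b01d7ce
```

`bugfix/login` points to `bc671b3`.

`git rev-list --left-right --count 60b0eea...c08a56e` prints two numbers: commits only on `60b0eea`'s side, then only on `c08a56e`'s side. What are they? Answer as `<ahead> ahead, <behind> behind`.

3 ahead, 7 behind

Reachable from 60b0eea: {0042d02, 60b0eea, 61efbf2, b01d7ce, e7efe8b}.
Reachable from c08a56e: {1e5bc6f, 22f4639, 61efbf2, b01d7ce, c08a56e, cbcbb92, d1e5a59, e0722a7, e9c6a26}.
Only in 60b0eea's history (ahead): {0042d02, 60b0eea, e7efe8b} — 3.
Only in c08a56e's history (behind): {1e5bc6f, 22f4639, c08a56e, cbcbb92, d1e5a59, e0722a7, e9c6a26} — 7.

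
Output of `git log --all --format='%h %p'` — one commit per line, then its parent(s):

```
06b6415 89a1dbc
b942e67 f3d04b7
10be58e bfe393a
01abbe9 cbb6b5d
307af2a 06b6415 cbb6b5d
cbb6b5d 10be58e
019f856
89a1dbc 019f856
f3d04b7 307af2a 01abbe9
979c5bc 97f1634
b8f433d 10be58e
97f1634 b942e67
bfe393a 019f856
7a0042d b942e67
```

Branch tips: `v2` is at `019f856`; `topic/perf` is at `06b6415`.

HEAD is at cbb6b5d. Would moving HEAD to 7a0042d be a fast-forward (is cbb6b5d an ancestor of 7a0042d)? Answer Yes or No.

A fast-forward from cbb6b5d to 7a0042d is possible iff cbb6b5d is an ancestor of 7a0042d.
Ancestors of 7a0042d: {019f856, 01abbe9, 06b6415, 10be58e, 307af2a, 7a0042d, 89a1dbc, b942e67, bfe393a, cbb6b5d, f3d04b7}.
cbb6b5d is among them, so fast-forward is possible.

Yes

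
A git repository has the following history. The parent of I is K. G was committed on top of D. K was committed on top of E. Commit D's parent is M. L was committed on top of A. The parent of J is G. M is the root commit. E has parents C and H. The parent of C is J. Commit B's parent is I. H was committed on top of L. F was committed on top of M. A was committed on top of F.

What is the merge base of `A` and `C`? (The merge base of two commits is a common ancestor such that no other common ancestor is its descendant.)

M

Ancestors of A: {A, F, M}.
Ancestors of C: {C, D, G, J, M}.
Common ancestors: {M}.
The only common ancestor is M, so it is the merge base.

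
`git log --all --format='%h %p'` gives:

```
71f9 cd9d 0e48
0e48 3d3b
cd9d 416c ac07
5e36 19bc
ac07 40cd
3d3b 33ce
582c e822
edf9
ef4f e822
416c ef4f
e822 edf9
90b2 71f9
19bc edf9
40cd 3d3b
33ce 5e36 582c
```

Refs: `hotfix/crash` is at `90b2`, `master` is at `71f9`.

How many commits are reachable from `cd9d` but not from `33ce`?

Reachable from cd9d: {19bc, 33ce, 3d3b, 40cd, 416c, 582c, 5e36, ac07, cd9d, e822, edf9, ef4f}.
Reachable from 33ce: {19bc, 33ce, 582c, 5e36, e822, edf9}.
In cd9d's history but not 33ce's: {3d3b, 40cd, 416c, ac07, cd9d, ef4f} — 6 commits.

6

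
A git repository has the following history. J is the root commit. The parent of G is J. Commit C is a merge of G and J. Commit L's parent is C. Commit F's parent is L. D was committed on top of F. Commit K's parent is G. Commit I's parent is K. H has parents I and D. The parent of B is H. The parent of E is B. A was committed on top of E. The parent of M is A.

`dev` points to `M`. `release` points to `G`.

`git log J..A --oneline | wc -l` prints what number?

11

Reachable from A: {A, B, C, D, E, F, G, H, I, J, K, L}.
Reachable from J: {J}.
In A's history but not J's: {A, B, C, D, E, F, G, H, I, K, L} — 11 commits.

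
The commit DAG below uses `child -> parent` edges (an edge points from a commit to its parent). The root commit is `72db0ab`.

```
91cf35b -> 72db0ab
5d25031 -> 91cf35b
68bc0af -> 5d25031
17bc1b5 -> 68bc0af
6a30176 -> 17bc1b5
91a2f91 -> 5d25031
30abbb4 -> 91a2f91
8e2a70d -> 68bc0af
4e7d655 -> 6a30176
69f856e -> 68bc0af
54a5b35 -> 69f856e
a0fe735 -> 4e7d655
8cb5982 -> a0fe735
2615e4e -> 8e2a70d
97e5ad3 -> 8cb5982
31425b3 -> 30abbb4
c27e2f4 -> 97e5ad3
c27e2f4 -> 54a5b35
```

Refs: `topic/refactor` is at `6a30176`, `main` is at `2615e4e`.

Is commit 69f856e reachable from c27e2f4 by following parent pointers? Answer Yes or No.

Ancestors of c27e2f4 (commits reachable by following parents): {17bc1b5, 4e7d655, 54a5b35, 5d25031, 68bc0af, 69f856e, 6a30176, 72db0ab, 8cb5982, 91cf35b, 97e5ad3, a0fe735, c27e2f4}.
69f856e is in that set, so it is an ancestor of c27e2f4.

Yes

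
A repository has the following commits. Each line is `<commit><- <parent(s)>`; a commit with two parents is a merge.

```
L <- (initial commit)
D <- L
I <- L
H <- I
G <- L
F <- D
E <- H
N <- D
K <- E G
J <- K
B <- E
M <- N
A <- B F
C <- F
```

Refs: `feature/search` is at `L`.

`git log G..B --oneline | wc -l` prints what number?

4

Reachable from B: {B, E, H, I, L}.
Reachable from G: {G, L}.
In B's history but not G's: {B, E, H, I} — 4 commits.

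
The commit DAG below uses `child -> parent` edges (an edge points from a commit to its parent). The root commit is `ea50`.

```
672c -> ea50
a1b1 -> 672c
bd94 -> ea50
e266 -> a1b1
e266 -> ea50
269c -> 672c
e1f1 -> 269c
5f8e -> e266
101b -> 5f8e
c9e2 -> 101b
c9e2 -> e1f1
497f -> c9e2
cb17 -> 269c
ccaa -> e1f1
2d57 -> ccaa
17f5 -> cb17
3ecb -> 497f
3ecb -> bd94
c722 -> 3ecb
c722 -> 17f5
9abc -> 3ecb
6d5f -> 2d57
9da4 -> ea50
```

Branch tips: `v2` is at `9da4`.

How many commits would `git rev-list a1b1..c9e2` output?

Reachable from c9e2: {101b, 269c, 5f8e, 672c, a1b1, c9e2, e1f1, e266, ea50}.
Reachable from a1b1: {672c, a1b1, ea50}.
In c9e2's history but not a1b1's: {101b, 269c, 5f8e, c9e2, e1f1, e266} — 6 commits.

6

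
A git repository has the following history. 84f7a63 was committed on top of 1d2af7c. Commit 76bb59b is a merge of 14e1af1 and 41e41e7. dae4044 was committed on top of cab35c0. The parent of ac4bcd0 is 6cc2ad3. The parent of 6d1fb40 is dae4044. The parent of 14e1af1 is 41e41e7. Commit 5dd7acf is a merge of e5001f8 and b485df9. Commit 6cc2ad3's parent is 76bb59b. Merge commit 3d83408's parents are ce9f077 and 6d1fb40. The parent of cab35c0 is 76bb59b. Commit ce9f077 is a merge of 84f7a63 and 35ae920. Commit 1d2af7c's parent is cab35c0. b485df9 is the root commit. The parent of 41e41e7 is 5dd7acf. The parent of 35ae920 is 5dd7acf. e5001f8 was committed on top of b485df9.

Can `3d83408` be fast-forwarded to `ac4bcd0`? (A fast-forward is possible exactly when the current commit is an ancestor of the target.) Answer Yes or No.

A fast-forward from 3d83408 to ac4bcd0 is possible iff 3d83408 is an ancestor of ac4bcd0.
Ancestors of ac4bcd0: {14e1af1, 41e41e7, 5dd7acf, 6cc2ad3, 76bb59b, ac4bcd0, b485df9, e5001f8}.
3d83408 is not among them, so fast-forward is not possible.

No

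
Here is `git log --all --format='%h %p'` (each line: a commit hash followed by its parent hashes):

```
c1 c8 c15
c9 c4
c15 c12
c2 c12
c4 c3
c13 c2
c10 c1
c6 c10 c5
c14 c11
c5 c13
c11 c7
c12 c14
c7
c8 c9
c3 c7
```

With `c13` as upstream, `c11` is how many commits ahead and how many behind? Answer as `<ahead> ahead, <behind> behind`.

Reachable from c11: {c11, c7}.
Reachable from c13: {c11, c12, c13, c14, c2, c7}.
Only in c11's history (ahead): {} — 0.
Only in c13's history (behind): {c12, c13, c14, c2} — 4.

0 ahead, 4 behind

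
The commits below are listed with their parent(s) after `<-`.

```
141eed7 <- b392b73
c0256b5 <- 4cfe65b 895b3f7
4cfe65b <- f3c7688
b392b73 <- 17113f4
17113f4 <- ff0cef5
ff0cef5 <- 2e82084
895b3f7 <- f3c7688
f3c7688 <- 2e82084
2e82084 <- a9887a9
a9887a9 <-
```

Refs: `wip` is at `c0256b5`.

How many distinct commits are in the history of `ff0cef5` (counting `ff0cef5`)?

Walking parent pointers from ff0cef5: reachable set = {2e82084, a9887a9, ff0cef5}.
That is 3 commits.

3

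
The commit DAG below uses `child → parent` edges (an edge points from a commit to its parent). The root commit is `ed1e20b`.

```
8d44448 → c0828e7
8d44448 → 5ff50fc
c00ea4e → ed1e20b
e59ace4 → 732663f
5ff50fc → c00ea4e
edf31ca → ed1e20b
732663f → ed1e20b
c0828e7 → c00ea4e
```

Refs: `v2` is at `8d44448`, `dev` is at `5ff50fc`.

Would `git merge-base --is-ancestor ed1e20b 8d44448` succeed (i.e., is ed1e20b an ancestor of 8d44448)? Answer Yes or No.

Yes

Ancestors of 8d44448 (commits reachable by following parents): {5ff50fc, 8d44448, c00ea4e, c0828e7, ed1e20b}.
ed1e20b is in that set, so it is an ancestor of 8d44448.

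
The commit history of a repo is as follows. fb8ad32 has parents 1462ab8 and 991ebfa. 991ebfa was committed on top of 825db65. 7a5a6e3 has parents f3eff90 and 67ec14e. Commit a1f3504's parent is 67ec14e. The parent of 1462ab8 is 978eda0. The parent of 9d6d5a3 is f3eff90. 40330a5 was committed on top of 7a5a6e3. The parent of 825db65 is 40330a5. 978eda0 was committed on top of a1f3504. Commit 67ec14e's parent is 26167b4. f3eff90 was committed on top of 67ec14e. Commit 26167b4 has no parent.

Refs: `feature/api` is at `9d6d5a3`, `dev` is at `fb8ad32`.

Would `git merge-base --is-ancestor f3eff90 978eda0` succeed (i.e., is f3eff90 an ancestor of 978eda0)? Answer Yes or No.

No

Ancestors of 978eda0: {26167b4, 67ec14e, 978eda0, a1f3504}.
f3eff90 is not in that set, so it is not an ancestor of 978eda0.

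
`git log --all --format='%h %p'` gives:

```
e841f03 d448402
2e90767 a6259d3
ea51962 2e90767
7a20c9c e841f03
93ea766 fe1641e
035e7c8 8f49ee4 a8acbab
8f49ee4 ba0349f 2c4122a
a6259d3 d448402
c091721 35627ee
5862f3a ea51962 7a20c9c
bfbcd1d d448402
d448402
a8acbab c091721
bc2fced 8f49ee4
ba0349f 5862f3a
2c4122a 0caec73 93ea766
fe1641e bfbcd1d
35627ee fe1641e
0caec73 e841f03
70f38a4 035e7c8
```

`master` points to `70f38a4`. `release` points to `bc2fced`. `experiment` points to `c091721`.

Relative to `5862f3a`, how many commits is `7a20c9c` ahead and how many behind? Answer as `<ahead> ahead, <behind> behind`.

Reachable from 7a20c9c: {7a20c9c, d448402, e841f03}.
Reachable from 5862f3a: {2e90767, 5862f3a, 7a20c9c, a6259d3, d448402, e841f03, ea51962}.
Only in 7a20c9c's history (ahead): {} — 0.
Only in 5862f3a's history (behind): {2e90767, 5862f3a, a6259d3, ea51962} — 4.

0 ahead, 4 behind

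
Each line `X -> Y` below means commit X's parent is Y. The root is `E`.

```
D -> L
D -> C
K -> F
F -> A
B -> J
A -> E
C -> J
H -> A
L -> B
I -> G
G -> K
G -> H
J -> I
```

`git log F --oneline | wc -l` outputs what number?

3

Walking parent pointers from F: reachable set = {A, E, F}.
That is 3 commits.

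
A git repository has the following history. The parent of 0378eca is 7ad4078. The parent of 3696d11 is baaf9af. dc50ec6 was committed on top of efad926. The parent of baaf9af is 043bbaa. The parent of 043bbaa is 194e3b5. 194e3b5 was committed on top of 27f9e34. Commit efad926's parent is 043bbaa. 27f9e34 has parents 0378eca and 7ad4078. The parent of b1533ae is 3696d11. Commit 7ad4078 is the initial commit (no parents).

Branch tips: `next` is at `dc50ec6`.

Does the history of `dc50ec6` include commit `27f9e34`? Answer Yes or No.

Ancestors of dc50ec6 (commits reachable by following parents): {0378eca, 043bbaa, 194e3b5, 27f9e34, 7ad4078, dc50ec6, efad926}.
27f9e34 is in that set, so it is an ancestor of dc50ec6.

Yes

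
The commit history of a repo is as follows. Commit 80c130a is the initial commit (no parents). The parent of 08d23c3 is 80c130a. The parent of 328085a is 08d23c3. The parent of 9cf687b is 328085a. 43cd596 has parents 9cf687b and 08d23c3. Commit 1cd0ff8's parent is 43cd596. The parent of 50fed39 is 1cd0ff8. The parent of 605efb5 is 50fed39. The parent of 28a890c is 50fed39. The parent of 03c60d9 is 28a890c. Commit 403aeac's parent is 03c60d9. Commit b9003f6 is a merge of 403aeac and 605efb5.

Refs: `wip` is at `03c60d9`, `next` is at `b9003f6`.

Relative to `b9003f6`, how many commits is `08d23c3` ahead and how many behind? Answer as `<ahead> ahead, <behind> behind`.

Reachable from 08d23c3: {08d23c3, 80c130a}.
Reachable from b9003f6: {03c60d9, 08d23c3, 1cd0ff8, 28a890c, 328085a, 403aeac, 43cd596, 50fed39, 605efb5, 80c130a, 9cf687b, b9003f6}.
Only in 08d23c3's history (ahead): {} — 0.
Only in b9003f6's history (behind): {03c60d9, 1cd0ff8, 28a890c, 328085a, 403aeac, 43cd596, 50fed39, 605efb5, 9cf687b, b9003f6} — 10.

0 ahead, 10 behind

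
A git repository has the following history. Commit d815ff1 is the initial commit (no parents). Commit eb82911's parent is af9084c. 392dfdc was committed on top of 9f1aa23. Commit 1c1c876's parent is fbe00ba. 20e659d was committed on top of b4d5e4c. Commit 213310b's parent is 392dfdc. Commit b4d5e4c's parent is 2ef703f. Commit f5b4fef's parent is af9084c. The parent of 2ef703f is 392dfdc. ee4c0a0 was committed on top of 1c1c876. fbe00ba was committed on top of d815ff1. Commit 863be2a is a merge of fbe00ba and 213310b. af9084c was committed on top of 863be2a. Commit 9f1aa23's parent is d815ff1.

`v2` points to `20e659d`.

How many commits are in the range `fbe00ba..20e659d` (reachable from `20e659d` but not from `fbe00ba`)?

5

Reachable from 20e659d: {20e659d, 2ef703f, 392dfdc, 9f1aa23, b4d5e4c, d815ff1}.
Reachable from fbe00ba: {d815ff1, fbe00ba}.
In 20e659d's history but not fbe00ba's: {20e659d, 2ef703f, 392dfdc, 9f1aa23, b4d5e4c} — 5 commits.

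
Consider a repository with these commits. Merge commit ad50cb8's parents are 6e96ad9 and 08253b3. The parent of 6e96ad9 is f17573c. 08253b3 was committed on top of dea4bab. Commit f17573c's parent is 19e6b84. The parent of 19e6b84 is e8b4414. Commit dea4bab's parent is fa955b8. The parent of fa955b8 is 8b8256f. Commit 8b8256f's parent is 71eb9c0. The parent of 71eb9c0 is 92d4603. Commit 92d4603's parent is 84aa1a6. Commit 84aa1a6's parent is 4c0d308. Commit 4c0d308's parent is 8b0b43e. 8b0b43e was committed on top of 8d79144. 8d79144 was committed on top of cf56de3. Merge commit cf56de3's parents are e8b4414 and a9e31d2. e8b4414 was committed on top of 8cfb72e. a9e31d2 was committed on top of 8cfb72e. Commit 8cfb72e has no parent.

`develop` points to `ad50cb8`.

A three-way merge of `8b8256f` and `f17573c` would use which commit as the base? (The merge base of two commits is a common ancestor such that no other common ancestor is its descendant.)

Ancestors of 8b8256f: {4c0d308, 71eb9c0, 84aa1a6, 8b0b43e, 8b8256f, 8cfb72e, 8d79144, 92d4603, a9e31d2, cf56de3, e8b4414}.
Ancestors of f17573c: {19e6b84, 8cfb72e, e8b4414, f17573c}.
Common ancestors: {8cfb72e, e8b4414}.
Among these, e8b4414 is not an ancestor of any other common ancestor — it is the merge base.

e8b4414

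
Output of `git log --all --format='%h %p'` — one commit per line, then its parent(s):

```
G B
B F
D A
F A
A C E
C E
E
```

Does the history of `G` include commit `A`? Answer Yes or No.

Yes

Ancestors of G (commits reachable by following parents): {A, B, C, E, F, G}.
A is in that set, so it is an ancestor of G.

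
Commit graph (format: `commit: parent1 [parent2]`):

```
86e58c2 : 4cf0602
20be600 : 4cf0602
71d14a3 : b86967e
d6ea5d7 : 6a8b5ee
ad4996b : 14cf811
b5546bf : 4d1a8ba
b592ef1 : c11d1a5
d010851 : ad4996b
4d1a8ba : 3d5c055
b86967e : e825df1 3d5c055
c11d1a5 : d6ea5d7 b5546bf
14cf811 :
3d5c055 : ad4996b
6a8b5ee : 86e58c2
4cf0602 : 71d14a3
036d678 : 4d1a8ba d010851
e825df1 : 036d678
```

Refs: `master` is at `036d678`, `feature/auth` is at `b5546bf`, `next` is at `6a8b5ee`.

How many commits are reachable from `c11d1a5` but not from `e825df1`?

8

Reachable from c11d1a5: {036d678, 14cf811, 3d5c055, 4cf0602, 4d1a8ba, 6a8b5ee, 71d14a3, 86e58c2, ad4996b, b5546bf, b86967e, c11d1a5, d010851, d6ea5d7, e825df1}.
Reachable from e825df1: {036d678, 14cf811, 3d5c055, 4d1a8ba, ad4996b, d010851, e825df1}.
In c11d1a5's history but not e825df1's: {4cf0602, 6a8b5ee, 71d14a3, 86e58c2, b5546bf, b86967e, c11d1a5, d6ea5d7} — 8 commits.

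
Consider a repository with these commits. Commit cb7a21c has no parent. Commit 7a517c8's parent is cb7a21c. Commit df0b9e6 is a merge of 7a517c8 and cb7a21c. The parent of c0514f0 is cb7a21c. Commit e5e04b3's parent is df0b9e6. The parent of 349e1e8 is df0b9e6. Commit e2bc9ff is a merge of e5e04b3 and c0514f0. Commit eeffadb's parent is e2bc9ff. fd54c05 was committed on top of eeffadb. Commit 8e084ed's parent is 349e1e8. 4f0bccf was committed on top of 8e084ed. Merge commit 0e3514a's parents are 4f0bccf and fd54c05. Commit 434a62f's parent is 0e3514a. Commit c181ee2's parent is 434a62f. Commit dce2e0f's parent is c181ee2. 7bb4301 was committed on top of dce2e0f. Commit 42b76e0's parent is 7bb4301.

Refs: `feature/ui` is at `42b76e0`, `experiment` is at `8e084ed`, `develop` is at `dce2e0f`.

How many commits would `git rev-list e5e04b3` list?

4

Walking parent pointers from e5e04b3: reachable set = {7a517c8, cb7a21c, df0b9e6, e5e04b3}.
That is 4 commits.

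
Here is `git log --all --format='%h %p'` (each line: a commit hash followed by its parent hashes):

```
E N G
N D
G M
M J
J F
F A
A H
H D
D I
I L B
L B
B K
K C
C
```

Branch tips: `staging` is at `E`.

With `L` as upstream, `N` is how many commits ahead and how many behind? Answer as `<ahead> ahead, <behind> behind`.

3 ahead, 0 behind

Reachable from N: {B, C, D, I, K, L, N}.
Reachable from L: {B, C, K, L}.
Only in N's history (ahead): {D, I, N} — 3.
Only in L's history (behind): {} — 0.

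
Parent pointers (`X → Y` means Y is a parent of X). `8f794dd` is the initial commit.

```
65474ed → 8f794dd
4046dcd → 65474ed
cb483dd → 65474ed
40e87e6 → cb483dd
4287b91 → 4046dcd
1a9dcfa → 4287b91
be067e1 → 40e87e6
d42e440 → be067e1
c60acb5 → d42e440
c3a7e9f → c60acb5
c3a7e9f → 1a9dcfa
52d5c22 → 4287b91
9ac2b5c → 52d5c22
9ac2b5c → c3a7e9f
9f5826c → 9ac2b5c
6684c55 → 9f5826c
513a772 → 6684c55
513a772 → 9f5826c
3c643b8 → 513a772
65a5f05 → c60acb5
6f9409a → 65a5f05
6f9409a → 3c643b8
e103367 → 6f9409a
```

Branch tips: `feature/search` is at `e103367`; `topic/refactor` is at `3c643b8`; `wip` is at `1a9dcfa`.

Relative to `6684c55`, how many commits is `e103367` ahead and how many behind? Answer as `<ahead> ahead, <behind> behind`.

Reachable from e103367: {1a9dcfa, 3c643b8, 4046dcd, 40e87e6, 4287b91, 513a772, 52d5c22, 65474ed, 65a5f05, 6684c55, 6f9409a, 8f794dd, 9ac2b5c, 9f5826c, be067e1, c3a7e9f, c60acb5, cb483dd, d42e440, e103367}.
Reachable from 6684c55: {1a9dcfa, 4046dcd, 40e87e6, 4287b91, 52d5c22, 65474ed, 6684c55, 8f794dd, 9ac2b5c, 9f5826c, be067e1, c3a7e9f, c60acb5, cb483dd, d42e440}.
Only in e103367's history (ahead): {3c643b8, 513a772, 65a5f05, 6f9409a, e103367} — 5.
Only in 6684c55's history (behind): {} — 0.

5 ahead, 0 behind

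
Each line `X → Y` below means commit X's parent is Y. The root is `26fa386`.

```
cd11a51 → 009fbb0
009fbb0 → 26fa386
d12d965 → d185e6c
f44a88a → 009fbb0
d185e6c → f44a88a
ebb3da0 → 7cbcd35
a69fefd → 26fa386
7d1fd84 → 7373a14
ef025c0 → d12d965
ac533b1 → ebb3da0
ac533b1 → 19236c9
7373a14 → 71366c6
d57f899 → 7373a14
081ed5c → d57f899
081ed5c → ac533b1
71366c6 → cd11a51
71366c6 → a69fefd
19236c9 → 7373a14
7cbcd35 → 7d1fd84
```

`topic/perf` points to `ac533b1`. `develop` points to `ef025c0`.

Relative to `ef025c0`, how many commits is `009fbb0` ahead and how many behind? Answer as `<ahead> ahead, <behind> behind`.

0 ahead, 4 behind

Reachable from 009fbb0: {009fbb0, 26fa386}.
Reachable from ef025c0: {009fbb0, 26fa386, d12d965, d185e6c, ef025c0, f44a88a}.
Only in 009fbb0's history (ahead): {} — 0.
Only in ef025c0's history (behind): {d12d965, d185e6c, ef025c0, f44a88a} — 4.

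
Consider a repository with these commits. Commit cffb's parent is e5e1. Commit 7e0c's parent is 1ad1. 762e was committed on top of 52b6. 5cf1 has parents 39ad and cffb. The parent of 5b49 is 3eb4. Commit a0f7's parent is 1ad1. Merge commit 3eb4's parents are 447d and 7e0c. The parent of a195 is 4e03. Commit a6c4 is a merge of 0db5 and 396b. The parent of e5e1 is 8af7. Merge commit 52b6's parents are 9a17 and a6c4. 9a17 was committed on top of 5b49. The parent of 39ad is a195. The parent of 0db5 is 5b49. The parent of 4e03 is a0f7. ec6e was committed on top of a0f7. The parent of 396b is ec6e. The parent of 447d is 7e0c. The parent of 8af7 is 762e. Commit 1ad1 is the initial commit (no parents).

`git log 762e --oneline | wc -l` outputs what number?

Walking parent pointers from 762e: reachable set = {0db5, 1ad1, 396b, 3eb4, 447d, 52b6, 5b49, 762e, 7e0c, 9a17, a0f7, a6c4, ec6e}.
That is 13 commits.

13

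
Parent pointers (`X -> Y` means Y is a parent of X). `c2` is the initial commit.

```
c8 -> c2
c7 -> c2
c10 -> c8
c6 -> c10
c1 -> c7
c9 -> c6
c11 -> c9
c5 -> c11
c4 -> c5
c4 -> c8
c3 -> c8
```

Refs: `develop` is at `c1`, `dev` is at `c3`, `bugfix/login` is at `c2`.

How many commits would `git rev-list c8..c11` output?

Reachable from c11: {c10, c11, c2, c6, c8, c9}.
Reachable from c8: {c2, c8}.
In c11's history but not c8's: {c10, c11, c6, c9} — 4 commits.

4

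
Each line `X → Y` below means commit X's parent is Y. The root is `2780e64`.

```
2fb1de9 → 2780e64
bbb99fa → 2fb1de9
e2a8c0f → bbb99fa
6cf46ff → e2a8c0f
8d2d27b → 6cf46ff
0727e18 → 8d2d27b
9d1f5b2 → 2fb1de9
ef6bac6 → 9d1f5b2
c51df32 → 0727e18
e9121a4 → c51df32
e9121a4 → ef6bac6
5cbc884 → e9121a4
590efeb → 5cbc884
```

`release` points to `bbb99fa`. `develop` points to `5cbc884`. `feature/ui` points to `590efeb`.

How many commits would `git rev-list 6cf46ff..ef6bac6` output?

2

Reachable from ef6bac6: {2780e64, 2fb1de9, 9d1f5b2, ef6bac6}.
Reachable from 6cf46ff: {2780e64, 2fb1de9, 6cf46ff, bbb99fa, e2a8c0f}.
In ef6bac6's history but not 6cf46ff's: {9d1f5b2, ef6bac6} — 2 commits.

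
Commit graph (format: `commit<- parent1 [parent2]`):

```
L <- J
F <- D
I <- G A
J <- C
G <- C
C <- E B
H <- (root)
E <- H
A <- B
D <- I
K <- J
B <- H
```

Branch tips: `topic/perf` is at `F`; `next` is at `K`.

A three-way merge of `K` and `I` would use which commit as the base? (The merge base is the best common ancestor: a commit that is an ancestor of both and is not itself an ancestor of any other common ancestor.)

Ancestors of K: {B, C, E, H, J, K}.
Ancestors of I: {A, B, C, E, G, H, I}.
Common ancestors: {B, C, E, H}.
Among these, C is not an ancestor of any other common ancestor — it is the merge base.

C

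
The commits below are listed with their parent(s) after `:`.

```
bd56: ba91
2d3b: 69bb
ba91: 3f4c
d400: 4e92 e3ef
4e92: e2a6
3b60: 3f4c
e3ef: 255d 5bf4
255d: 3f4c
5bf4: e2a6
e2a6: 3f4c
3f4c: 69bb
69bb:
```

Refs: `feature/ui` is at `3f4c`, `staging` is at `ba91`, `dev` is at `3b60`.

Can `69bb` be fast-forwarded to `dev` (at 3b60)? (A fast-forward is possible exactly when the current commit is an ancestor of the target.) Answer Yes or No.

A fast-forward from 69bb to 3b60 is possible iff 69bb is an ancestor of 3b60.
Ancestors of 3b60: {3b60, 3f4c, 69bb}.
69bb is among them, so fast-forward is possible.

Yes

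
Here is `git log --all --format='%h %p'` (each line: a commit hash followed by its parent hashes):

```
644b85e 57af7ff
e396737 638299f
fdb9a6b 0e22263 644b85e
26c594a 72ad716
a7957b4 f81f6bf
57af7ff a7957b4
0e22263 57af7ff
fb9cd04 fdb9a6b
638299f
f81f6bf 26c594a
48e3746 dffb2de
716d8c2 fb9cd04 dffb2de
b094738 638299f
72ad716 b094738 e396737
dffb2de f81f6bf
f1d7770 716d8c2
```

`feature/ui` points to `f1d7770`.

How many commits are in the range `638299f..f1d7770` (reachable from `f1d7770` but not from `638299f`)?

Reachable from f1d7770: {0e22263, 26c594a, 57af7ff, 638299f, 644b85e, 716d8c2, 72ad716, a7957b4, b094738, dffb2de, e396737, f1d7770, f81f6bf, fb9cd04, fdb9a6b}.
Reachable from 638299f: {638299f}.
In f1d7770's history but not 638299f's: {0e22263, 26c594a, 57af7ff, 644b85e, 716d8c2, 72ad716, a7957b4, b094738, dffb2de, e396737, f1d7770, f81f6bf, fb9cd04, fdb9a6b} — 14 commits.

14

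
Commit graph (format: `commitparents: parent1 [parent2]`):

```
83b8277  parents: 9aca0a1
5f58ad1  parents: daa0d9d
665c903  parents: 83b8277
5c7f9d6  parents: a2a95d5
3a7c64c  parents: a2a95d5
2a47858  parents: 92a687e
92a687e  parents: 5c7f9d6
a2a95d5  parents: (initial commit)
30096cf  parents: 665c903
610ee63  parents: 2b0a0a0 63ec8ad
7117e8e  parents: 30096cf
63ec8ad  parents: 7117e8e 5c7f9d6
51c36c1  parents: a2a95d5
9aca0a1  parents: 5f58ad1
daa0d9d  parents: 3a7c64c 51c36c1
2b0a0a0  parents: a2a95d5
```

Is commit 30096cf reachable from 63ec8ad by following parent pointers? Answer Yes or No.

Yes

Ancestors of 63ec8ad (commits reachable by following parents): {30096cf, 3a7c64c, 51c36c1, 5c7f9d6, 5f58ad1, 63ec8ad, 665c903, 7117e8e, 83b8277, 9aca0a1, a2a95d5, daa0d9d}.
30096cf is in that set, so it is an ancestor of 63ec8ad.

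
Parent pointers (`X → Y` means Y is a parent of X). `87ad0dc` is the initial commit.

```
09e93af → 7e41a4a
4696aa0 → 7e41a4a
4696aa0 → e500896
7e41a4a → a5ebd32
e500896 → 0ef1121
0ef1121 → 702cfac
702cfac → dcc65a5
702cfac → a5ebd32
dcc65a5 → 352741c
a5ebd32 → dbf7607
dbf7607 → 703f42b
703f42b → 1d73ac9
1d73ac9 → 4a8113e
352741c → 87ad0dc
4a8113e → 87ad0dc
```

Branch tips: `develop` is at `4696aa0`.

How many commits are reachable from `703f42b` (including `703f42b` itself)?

4

Walking parent pointers from 703f42b: reachable set = {1d73ac9, 4a8113e, 703f42b, 87ad0dc}.
That is 4 commits.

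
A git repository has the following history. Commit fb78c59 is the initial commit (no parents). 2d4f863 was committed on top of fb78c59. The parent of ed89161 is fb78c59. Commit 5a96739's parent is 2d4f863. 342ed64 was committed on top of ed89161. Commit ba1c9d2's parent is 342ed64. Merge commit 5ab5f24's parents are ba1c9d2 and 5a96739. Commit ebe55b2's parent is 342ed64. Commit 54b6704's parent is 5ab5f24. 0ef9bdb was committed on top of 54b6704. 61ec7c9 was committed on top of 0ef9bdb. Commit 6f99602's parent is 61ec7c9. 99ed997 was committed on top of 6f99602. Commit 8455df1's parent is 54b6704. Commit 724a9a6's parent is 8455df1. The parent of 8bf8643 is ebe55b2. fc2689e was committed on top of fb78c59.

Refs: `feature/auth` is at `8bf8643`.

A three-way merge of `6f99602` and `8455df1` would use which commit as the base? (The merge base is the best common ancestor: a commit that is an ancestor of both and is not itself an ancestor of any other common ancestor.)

54b6704

Ancestors of 6f99602: {0ef9bdb, 2d4f863, 342ed64, 54b6704, 5a96739, 5ab5f24, 61ec7c9, 6f99602, ba1c9d2, ed89161, fb78c59}.
Ancestors of 8455df1: {2d4f863, 342ed64, 54b6704, 5a96739, 5ab5f24, 8455df1, ba1c9d2, ed89161, fb78c59}.
Common ancestors: {2d4f863, 342ed64, 54b6704, 5a96739, 5ab5f24, ba1c9d2, ed89161, fb78c59}.
Among these, 54b6704 is not an ancestor of any other common ancestor — it is the merge base.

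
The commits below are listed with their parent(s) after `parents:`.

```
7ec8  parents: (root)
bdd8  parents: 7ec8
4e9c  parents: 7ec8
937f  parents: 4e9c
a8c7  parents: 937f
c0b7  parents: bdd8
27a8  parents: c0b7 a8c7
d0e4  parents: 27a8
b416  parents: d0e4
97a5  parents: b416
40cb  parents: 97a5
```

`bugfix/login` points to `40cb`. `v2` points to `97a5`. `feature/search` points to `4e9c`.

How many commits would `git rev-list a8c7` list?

Walking parent pointers from a8c7: reachable set = {4e9c, 7ec8, 937f, a8c7}.
That is 4 commits.

4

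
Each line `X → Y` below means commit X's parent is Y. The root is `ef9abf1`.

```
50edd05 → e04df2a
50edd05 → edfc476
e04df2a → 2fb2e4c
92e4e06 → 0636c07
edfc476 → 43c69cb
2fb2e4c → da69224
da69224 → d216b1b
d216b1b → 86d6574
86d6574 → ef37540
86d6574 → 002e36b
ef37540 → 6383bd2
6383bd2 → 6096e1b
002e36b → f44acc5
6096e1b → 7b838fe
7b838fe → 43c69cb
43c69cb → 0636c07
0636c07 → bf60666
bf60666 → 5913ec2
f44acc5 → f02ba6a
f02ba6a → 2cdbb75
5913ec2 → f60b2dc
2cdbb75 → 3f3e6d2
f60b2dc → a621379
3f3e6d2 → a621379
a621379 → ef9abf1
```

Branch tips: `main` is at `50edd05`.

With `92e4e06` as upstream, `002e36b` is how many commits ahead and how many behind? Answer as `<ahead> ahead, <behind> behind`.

5 ahead, 5 behind

Reachable from 002e36b: {002e36b, 2cdbb75, 3f3e6d2, a621379, ef9abf1, f02ba6a, f44acc5}.
Reachable from 92e4e06: {0636c07, 5913ec2, 92e4e06, a621379, bf60666, ef9abf1, f60b2dc}.
Only in 002e36b's history (ahead): {002e36b, 2cdbb75, 3f3e6d2, f02ba6a, f44acc5} — 5.
Only in 92e4e06's history (behind): {0636c07, 5913ec2, 92e4e06, bf60666, f60b2dc} — 5.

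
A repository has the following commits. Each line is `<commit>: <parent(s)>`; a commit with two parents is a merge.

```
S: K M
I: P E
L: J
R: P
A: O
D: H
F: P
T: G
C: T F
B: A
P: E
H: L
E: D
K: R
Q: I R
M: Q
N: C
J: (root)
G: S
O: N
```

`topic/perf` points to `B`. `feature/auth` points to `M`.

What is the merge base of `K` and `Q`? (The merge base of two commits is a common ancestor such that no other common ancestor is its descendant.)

R

Ancestors of K: {D, E, H, J, K, L, P, R}.
Ancestors of Q: {D, E, H, I, J, L, P, Q, R}.
Common ancestors: {D, E, H, J, L, P, R}.
Among these, R is not an ancestor of any other common ancestor — it is the merge base.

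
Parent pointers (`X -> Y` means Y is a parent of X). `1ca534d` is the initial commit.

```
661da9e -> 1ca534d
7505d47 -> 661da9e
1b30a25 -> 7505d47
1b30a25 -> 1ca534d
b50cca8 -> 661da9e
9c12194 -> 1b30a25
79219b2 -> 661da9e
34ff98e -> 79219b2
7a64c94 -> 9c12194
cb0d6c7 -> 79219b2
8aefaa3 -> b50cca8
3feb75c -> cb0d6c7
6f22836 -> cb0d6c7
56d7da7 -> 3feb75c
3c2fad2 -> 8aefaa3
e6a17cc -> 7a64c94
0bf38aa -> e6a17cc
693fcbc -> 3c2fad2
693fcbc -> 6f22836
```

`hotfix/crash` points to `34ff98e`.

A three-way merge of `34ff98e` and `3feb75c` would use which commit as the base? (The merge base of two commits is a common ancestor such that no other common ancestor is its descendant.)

79219b2

Ancestors of 34ff98e: {1ca534d, 34ff98e, 661da9e, 79219b2}.
Ancestors of 3feb75c: {1ca534d, 3feb75c, 661da9e, 79219b2, cb0d6c7}.
Common ancestors: {1ca534d, 661da9e, 79219b2}.
Among these, 79219b2 is not an ancestor of any other common ancestor — it is the merge base.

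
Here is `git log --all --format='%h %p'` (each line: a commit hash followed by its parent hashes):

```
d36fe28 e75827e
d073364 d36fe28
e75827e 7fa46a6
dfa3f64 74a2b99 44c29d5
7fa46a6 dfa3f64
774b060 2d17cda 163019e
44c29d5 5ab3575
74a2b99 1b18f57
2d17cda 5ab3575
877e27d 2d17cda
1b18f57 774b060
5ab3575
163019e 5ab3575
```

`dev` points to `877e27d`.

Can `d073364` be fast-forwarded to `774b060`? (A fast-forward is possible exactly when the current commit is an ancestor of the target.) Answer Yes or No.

No

A fast-forward from d073364 to 774b060 is possible iff d073364 is an ancestor of 774b060.
Ancestors of 774b060: {163019e, 2d17cda, 5ab3575, 774b060}.
d073364 is not among them, so fast-forward is not possible.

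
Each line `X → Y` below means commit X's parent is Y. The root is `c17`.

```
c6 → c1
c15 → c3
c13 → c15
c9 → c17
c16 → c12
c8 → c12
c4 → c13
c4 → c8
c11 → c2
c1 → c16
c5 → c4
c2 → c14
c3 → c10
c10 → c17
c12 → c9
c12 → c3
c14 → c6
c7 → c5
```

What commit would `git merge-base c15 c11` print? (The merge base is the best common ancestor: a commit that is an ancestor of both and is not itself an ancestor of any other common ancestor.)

c3

Ancestors of c15: {c10, c15, c17, c3}.
Ancestors of c11: {c1, c10, c11, c12, c14, c16, c17, c2, c3, c6, c9}.
Common ancestors: {c10, c17, c3}.
Among these, c3 is not an ancestor of any other common ancestor — it is the merge base.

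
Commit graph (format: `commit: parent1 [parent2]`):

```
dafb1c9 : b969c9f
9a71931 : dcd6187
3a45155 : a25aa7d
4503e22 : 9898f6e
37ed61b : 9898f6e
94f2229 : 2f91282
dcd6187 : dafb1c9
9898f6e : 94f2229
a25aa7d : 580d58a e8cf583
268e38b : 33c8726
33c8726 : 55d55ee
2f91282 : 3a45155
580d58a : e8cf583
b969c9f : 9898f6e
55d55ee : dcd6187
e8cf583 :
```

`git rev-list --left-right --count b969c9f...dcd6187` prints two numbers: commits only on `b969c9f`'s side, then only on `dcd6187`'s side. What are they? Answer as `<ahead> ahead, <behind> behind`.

0 ahead, 2 behind

Reachable from b969c9f: {2f91282, 3a45155, 580d58a, 94f2229, 9898f6e, a25aa7d, b969c9f, e8cf583}.
Reachable from dcd6187: {2f91282, 3a45155, 580d58a, 94f2229, 9898f6e, a25aa7d, b969c9f, dafb1c9, dcd6187, e8cf583}.
Only in b969c9f's history (ahead): {} — 0.
Only in dcd6187's history (behind): {dafb1c9, dcd6187} — 2.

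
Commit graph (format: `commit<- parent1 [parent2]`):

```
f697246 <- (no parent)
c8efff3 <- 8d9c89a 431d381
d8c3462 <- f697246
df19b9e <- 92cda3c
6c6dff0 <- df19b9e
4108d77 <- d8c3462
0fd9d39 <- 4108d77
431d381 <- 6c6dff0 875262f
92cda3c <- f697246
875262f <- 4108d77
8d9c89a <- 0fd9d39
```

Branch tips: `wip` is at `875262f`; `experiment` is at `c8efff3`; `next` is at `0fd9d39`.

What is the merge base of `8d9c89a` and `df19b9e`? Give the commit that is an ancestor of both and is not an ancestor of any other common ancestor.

Ancestors of 8d9c89a: {0fd9d39, 4108d77, 8d9c89a, d8c3462, f697246}.
Ancestors of df19b9e: {92cda3c, df19b9e, f697246}.
Common ancestors: {f697246}.
The only common ancestor is f697246, so it is the merge base.

f697246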